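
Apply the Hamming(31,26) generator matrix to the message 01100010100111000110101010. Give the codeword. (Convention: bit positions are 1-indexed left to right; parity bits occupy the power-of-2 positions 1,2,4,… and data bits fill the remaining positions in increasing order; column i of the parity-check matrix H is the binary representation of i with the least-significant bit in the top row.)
Codeword c = d · G (mod 2), d = 01100010100111000110101010:
  c[0] = d·G[:,0] = (01100010100111000110101010)·(11011010101101010101010101) mod 2 = 0+1+0+0+0+0+1+0+1+0+0+1+0+1+0+0+0+1+0+0+0+0+0+0+0+0 mod 2 = 0
  c[1] = d·G[:,1] = (01100010100111000110101010)·(10110110011011001100110011) mod 2 = 0+0+1+0+0+0+1+0+0+0+0+0+1+1+0+0+0+1+0+0+1+0+0+0+1+0 mod 2 = 1
  c[2] = d·G[:,2] = (01100010100111000110101010)·(10000000000000000000000000) mod 2 = 0+0+0+0+0+0+0+0+0+0+0+0+0+0+0+0+0+0+0+0+0+0+0+0+0+0 mod 2 = 0
  c[3] = d·G[:,3] = (01100010100111000110101010)·(01110001111000111100001111) mod 2 = 0+1+1+0+0+0+0+0+1+0+0+0+0+0+0+0+0+1+0+0+0+0+1+0+1+0 mod 2 = 0
  c[4] = d·G[:,4] = (01100010100111000110101010)·(01000000000000000000000000) mod 2 = 0+1+0+0+0+0+0+0+0+0+0+0+0+0+0+0+0+0+0+0+0+0+0+0+0+0 mod 2 = 1
  c[5] = d·G[:,5] = (01100010100111000110101010)·(00100000000000000000000000) mod 2 = 0+0+1+0+0+0+0+0+0+0+0+0+0+0+0+0+0+0+0+0+0+0+0+0+0+0 mod 2 = 1
  c[6] = d·G[:,6] = (01100010100111000110101010)·(00010000000000000000000000) mod 2 = 0+0+0+0+0+0+0+0+0+0+0+0+0+0+0+0+0+0+0+0+0+0+0+0+0+0 mod 2 = 0
  c[7] = d·G[:,7] = (01100010100111000110101010)·(00001111111000000011111111) mod 2 = 0+0+0+0+0+0+1+0+1+0+0+0+0+0+0+0+0+0+1+0+1+0+1+0+1+0 mod 2 = 0
  c[8] = d·G[:,8] = (01100010100111000110101010)·(00001000000000000000000000) mod 2 = 0+0+0+0+0+0+0+0+0+0+0+0+0+0+0+0+0+0+0+0+0+0+0+0+0+0 mod 2 = 0
  c[9] = d·G[:,9] = (01100010100111000110101010)·(00000100000000000000000000) mod 2 = 0+0+0+0+0+0+0+0+0+0+0+0+0+0+0+0+0+0+0+0+0+0+0+0+0+0 mod 2 = 0
  c[10] = d·G[:,10] = (01100010100111000110101010)·(00000010000000000000000000) mod 2 = 0+0+0+0+0+0+1+0+0+0+0+0+0+0+0+0+0+0+0+0+0+0+0+0+0+0 mod 2 = 1
  c[11] = d·G[:,11] = (01100010100111000110101010)·(00000001000000000000000000) mod 2 = 0+0+0+0+0+0+0+0+0+0+0+0+0+0+0+0+0+0+0+0+0+0+0+0+0+0 mod 2 = 0
  c[12] = d·G[:,12] = (01100010100111000110101010)·(00000000100000000000000000) mod 2 = 0+0+0+0+0+0+0+0+1+0+0+0+0+0+0+0+0+0+0+0+0+0+0+0+0+0 mod 2 = 1
  c[13] = d·G[:,13] = (01100010100111000110101010)·(00000000010000000000000000) mod 2 = 0+0+0+0+0+0+0+0+0+0+0+0+0+0+0+0+0+0+0+0+0+0+0+0+0+0 mod 2 = 0
  c[14] = d·G[:,14] = (01100010100111000110101010)·(00000000001000000000000000) mod 2 = 0+0+0+0+0+0+0+0+0+0+0+0+0+0+0+0+0+0+0+0+0+0+0+0+0+0 mod 2 = 0
  c[15] = d·G[:,15] = (01100010100111000110101010)·(00000000000111111111111111) mod 2 = 0+0+0+0+0+0+0+0+0+0+0+1+1+1+0+0+0+1+1+0+1+0+1+0+1+0 mod 2 = 0
  c[16] = d·G[:,16] = (01100010100111000110101010)·(00000000000100000000000000) mod 2 = 0+0+0+0+0+0+0+0+0+0+0+1+0+0+0+0+0+0+0+0+0+0+0+0+0+0 mod 2 = 1
  c[17] = d·G[:,17] = (01100010100111000110101010)·(00000000000010000000000000) mod 2 = 0+0+0+0+0+0+0+0+0+0+0+0+1+0+0+0+0+0+0+0+0+0+0+0+0+0 mod 2 = 1
  c[18] = d·G[:,18] = (01100010100111000110101010)·(00000000000001000000000000) mod 2 = 0+0+0+0+0+0+0+0+0+0+0+0+0+1+0+0+0+0+0+0+0+0+0+0+0+0 mod 2 = 1
  c[19] = d·G[:,19] = (01100010100111000110101010)·(00000000000000100000000000) mod 2 = 0+0+0+0+0+0+0+0+0+0+0+0+0+0+0+0+0+0+0+0+0+0+0+0+0+0 mod 2 = 0
  c[20] = d·G[:,20] = (01100010100111000110101010)·(00000000000000010000000000) mod 2 = 0+0+0+0+0+0+0+0+0+0+0+0+0+0+0+0+0+0+0+0+0+0+0+0+0+0 mod 2 = 0
  c[21] = d·G[:,21] = (01100010100111000110101010)·(00000000000000001000000000) mod 2 = 0+0+0+0+0+0+0+0+0+0+0+0+0+0+0+0+0+0+0+0+0+0+0+0+0+0 mod 2 = 0
  c[22] = d·G[:,22] = (01100010100111000110101010)·(00000000000000000100000000) mod 2 = 0+0+0+0+0+0+0+0+0+0+0+0+0+0+0+0+0+1+0+0+0+0+0+0+0+0 mod 2 = 1
  c[23] = d·G[:,23] = (01100010100111000110101010)·(00000000000000000010000000) mod 2 = 0+0+0+0+0+0+0+0+0+0+0+0+0+0+0+0+0+0+1+0+0+0+0+0+0+0 mod 2 = 1
  c[24] = d·G[:,24] = (01100010100111000110101010)·(00000000000000000001000000) mod 2 = 0+0+0+0+0+0+0+0+0+0+0+0+0+0+0+0+0+0+0+0+0+0+0+0+0+0 mod 2 = 0
  c[25] = d·G[:,25] = (01100010100111000110101010)·(00000000000000000000100000) mod 2 = 0+0+0+0+0+0+0+0+0+0+0+0+0+0+0+0+0+0+0+0+1+0+0+0+0+0 mod 2 = 1
  c[26] = d·G[:,26] = (01100010100111000110101010)·(00000000000000000000010000) mod 2 = 0+0+0+0+0+0+0+0+0+0+0+0+0+0+0+0+0+0+0+0+0+0+0+0+0+0 mod 2 = 0
  c[27] = d·G[:,27] = (01100010100111000110101010)·(00000000000000000000001000) mod 2 = 0+0+0+0+0+0+0+0+0+0+0+0+0+0+0+0+0+0+0+0+0+0+1+0+0+0 mod 2 = 1
  c[28] = d·G[:,28] = (01100010100111000110101010)·(00000000000000000000000100) mod 2 = 0+0+0+0+0+0+0+0+0+0+0+0+0+0+0+0+0+0+0+0+0+0+0+0+0+0 mod 2 = 0
  c[29] = d·G[:,29] = (01100010100111000110101010)·(00000000000000000000000010) mod 2 = 0+0+0+0+0+0+0+0+0+0+0+0+0+0+0+0+0+0+0+0+0+0+0+0+1+0 mod 2 = 1
  c[30] = d·G[:,30] = (01100010100111000110101010)·(00000000000000000000000001) mod 2 = 0+0+0+0+0+0+0+0+0+0+0+0+0+0+0+0+0+0+0+0+0+0+0+0+0+0 mod 2 = 0
Codeword = 0100110000101000111000110101010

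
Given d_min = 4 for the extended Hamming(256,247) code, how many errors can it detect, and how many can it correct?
Detection only: up to d_min − 1 = 3 errors.
Correction: up to ⌊(d_min − 1)/2⌋ = ⌊3/2⌋ = 1 errors.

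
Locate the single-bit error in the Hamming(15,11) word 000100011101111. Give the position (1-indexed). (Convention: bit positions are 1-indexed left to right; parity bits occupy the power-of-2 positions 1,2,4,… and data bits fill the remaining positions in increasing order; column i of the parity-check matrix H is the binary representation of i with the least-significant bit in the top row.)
Syndrome s = H · r^T (mod 2), r = 000100011101111:
  s[0] = (101010101010101)·(000100011101111) mod 2 = 0+0+0+0+0+0+0+0+1+0+0+0+1+0+1 mod 2 = 1
  s[1] = (011001100110011)·(000100011101111) mod 2 = 0+0+0+0+0+0+0+0+0+1+0+0+0+1+1 mod 2 = 1
  s[2] = (000111100001111)·(000100011101111) mod 2 = 0+0+0+1+0+0+0+0+0+0+0+1+1+1+1 mod 2 = 1
  s[3] = (000000011111111)·(000100011101111) mod 2 = 0+0+0+0+0+0+0+1+1+1+0+1+1+1+1 mod 2 = 1
Syndrome = 1111
Column i of H is the binary representation of i, so the syndrome is the binary index of the flipped bit.
Read s = 1111 with s[0] as LSB: 1·2^0 + 1·2^1 + 1·2^2 + 1·2^3 = 15.
Error is at bit position 15.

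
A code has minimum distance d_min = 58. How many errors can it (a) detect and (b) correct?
(a) Detection requires d_min ≥ e+1, so e ≤ d_min − 1 = 57.
(b) Correction requires d_min ≥ 2t+1, so t ≤ ⌊(d_min − 1)/2⌋ = ⌊57/2⌋ = 28.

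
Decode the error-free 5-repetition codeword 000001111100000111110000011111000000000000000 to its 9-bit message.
Split into 5-bit blocks: 00000 11111 00000 11111 00000 11111 00000 00000 00000
Data = 010101000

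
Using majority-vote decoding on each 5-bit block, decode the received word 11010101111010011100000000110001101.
Split into 5-bit blocks and majority-vote each:
  block 1 = 11010: 3 ones, 2 zeros → 1
  block 2 = 10111: 4 ones, 1 zeros → 1
  block 3 = 10100: 2 ones, 3 zeros → 0
  block 4 = 11100: 3 ones, 2 zeros → 1
  block 5 = 00000: 0 ones, 5 zeros → 0
  block 6 = 01100: 2 ones, 3 zeros → 0
  block 7 = 01101: 3 ones, 2 zeros → 1
Decoded = 1101001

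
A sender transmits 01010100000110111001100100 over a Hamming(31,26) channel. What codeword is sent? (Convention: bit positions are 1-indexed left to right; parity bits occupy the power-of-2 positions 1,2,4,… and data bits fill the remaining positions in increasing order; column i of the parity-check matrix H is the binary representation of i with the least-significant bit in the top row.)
Codeword c = d · G (mod 2), d = 01010100000110111001100100:
  c[0] = d·G[:,0] = (01010100000110111001100100)·(11011010101101010101010101) mod 2 = 0+1+0+1+0+0+0+0+0+0+0+1+0+0+0+1+0+0+0+1+0+0+0+1+0+0 mod 2 = 0
  c[1] = d·G[:,1] = (01010100000110111001100100)·(10110110011011001100110011) mod 2 = 0+0+0+1+0+1+0+0+0+0+0+0+1+0+0+0+1+0+0+0+1+0+0+0+0+0 mod 2 = 1
  c[2] = d·G[:,2] = (01010100000110111001100100)·(10000000000000000000000000) mod 2 = 0+0+0+0+0+0+0+0+0+0+0+0+0+0+0+0+0+0+0+0+0+0+0+0+0+0 mod 2 = 0
  c[3] = d·G[:,3] = (01010100000110111001100100)·(01110001111000111100001111) mod 2 = 0+1+0+1+0+0+0+0+0+0+0+0+0+0+1+1+1+0+0+0+0+0+0+1+0+0 mod 2 = 0
  c[4] = d·G[:,4] = (01010100000110111001100100)·(01000000000000000000000000) mod 2 = 0+1+0+0+0+0+0+0+0+0+0+0+0+0+0+0+0+0+0+0+0+0+0+0+0+0 mod 2 = 1
  c[5] = d·G[:,5] = (01010100000110111001100100)·(00100000000000000000000000) mod 2 = 0+0+0+0+0+0+0+0+0+0+0+0+0+0+0+0+0+0+0+0+0+0+0+0+0+0 mod 2 = 0
  c[6] = d·G[:,6] = (01010100000110111001100100)·(00010000000000000000000000) mod 2 = 0+0+0+1+0+0+0+0+0+0+0+0+0+0+0+0+0+0+0+0+0+0+0+0+0+0 mod 2 = 1
  c[7] = d·G[:,7] = (01010100000110111001100100)·(00001111111000000011111111) mod 2 = 0+0+0+0+0+1+0+0+0+0+0+0+0+0+0+0+0+0+0+1+1+0+0+1+0+0 mod 2 = 0
  c[8] = d·G[:,8] = (01010100000110111001100100)·(00001000000000000000000000) mod 2 = 0+0+0+0+0+0+0+0+0+0+0+0+0+0+0+0+0+0+0+0+0+0+0+0+0+0 mod 2 = 0
  c[9] = d·G[:,9] = (01010100000110111001100100)·(00000100000000000000000000) mod 2 = 0+0+0+0+0+1+0+0+0+0+0+0+0+0+0+0+0+0+0+0+0+0+0+0+0+0 mod 2 = 1
  c[10] = d·G[:,10] = (01010100000110111001100100)·(00000010000000000000000000) mod 2 = 0+0+0+0+0+0+0+0+0+0+0+0+0+0+0+0+0+0+0+0+0+0+0+0+0+0 mod 2 = 0
  c[11] = d·G[:,11] = (01010100000110111001100100)·(00000001000000000000000000) mod 2 = 0+0+0+0+0+0+0+0+0+0+0+0+0+0+0+0+0+0+0+0+0+0+0+0+0+0 mod 2 = 0
  c[12] = d·G[:,12] = (01010100000110111001100100)·(00000000100000000000000000) mod 2 = 0+0+0+0+0+0+0+0+0+0+0+0+0+0+0+0+0+0+0+0+0+0+0+0+0+0 mod 2 = 0
  c[13] = d·G[:,13] = (01010100000110111001100100)·(00000000010000000000000000) mod 2 = 0+0+0+0+0+0+0+0+0+0+0+0+0+0+0+0+0+0+0+0+0+0+0+0+0+0 mod 2 = 0
  c[14] = d·G[:,14] = (01010100000110111001100100)·(00000000001000000000000000) mod 2 = 0+0+0+0+0+0+0+0+0+0+0+0+0+0+0+0+0+0+0+0+0+0+0+0+0+0 mod 2 = 0
  c[15] = d·G[:,15] = (01010100000110111001100100)·(00000000000111111111111111) mod 2 = 0+0+0+0+0+0+0+0+0+0+0+1+1+0+1+1+1+0+0+1+1+0+0+1+0+0 mod 2 = 0
  c[16] = d·G[:,16] = (01010100000110111001100100)·(00000000000100000000000000) mod 2 = 0+0+0+0+0+0+0+0+0+0+0+1+0+0+0+0+0+0+0+0+0+0+0+0+0+0 mod 2 = 1
  c[17] = d·G[:,17] = (01010100000110111001100100)·(00000000000010000000000000) mod 2 = 0+0+0+0+0+0+0+0+0+0+0+0+1+0+0+0+0+0+0+0+0+0+0+0+0+0 mod 2 = 1
  c[18] = d·G[:,18] = (01010100000110111001100100)·(00000000000001000000000000) mod 2 = 0+0+0+0+0+0+0+0+0+0+0+0+0+0+0+0+0+0+0+0+0+0+0+0+0+0 mod 2 = 0
  c[19] = d·G[:,19] = (01010100000110111001100100)·(00000000000000100000000000) mod 2 = 0+0+0+0+0+0+0+0+0+0+0+0+0+0+1+0+0+0+0+0+0+0+0+0+0+0 mod 2 = 1
  c[20] = d·G[:,20] = (01010100000110111001100100)·(00000000000000010000000000) mod 2 = 0+0+0+0+0+0+0+0+0+0+0+0+0+0+0+1+0+0+0+0+0+0+0+0+0+0 mod 2 = 1
  c[21] = d·G[:,21] = (01010100000110111001100100)·(00000000000000001000000000) mod 2 = 0+0+0+0+0+0+0+0+0+0+0+0+0+0+0+0+1+0+0+0+0+0+0+0+0+0 mod 2 = 1
  c[22] = d·G[:,22] = (01010100000110111001100100)·(00000000000000000100000000) mod 2 = 0+0+0+0+0+0+0+0+0+0+0+0+0+0+0+0+0+0+0+0+0+0+0+0+0+0 mod 2 = 0
  c[23] = d·G[:,23] = (01010100000110111001100100)·(00000000000000000010000000) mod 2 = 0+0+0+0+0+0+0+0+0+0+0+0+0+0+0+0+0+0+0+0+0+0+0+0+0+0 mod 2 = 0
  c[24] = d·G[:,24] = (01010100000110111001100100)·(00000000000000000001000000) mod 2 = 0+0+0+0+0+0+0+0+0+0+0+0+0+0+0+0+0+0+0+1+0+0+0+0+0+0 mod 2 = 1
  c[25] = d·G[:,25] = (01010100000110111001100100)·(00000000000000000000100000) mod 2 = 0+0+0+0+0+0+0+0+0+0+0+0+0+0+0+0+0+0+0+0+1+0+0+0+0+0 mod 2 = 1
  c[26] = d·G[:,26] = (01010100000110111001100100)·(00000000000000000000010000) mod 2 = 0+0+0+0+0+0+0+0+0+0+0+0+0+0+0+0+0+0+0+0+0+0+0+0+0+0 mod 2 = 0
  c[27] = d·G[:,27] = (01010100000110111001100100)·(00000000000000000000001000) mod 2 = 0+0+0+0+0+0+0+0+0+0+0+0+0+0+0+0+0+0+0+0+0+0+0+0+0+0 mod 2 = 0
  c[28] = d·G[:,28] = (01010100000110111001100100)·(00000000000000000000000100) mod 2 = 0+0+0+0+0+0+0+0+0+0+0+0+0+0+0+0+0+0+0+0+0+0+0+1+0+0 mod 2 = 1
  c[29] = d·G[:,29] = (01010100000110111001100100)·(00000000000000000000000010) mod 2 = 0+0+0+0+0+0+0+0+0+0+0+0+0+0+0+0+0+0+0+0+0+0+0+0+0+0 mod 2 = 0
  c[30] = d·G[:,30] = (01010100000110111001100100)·(00000000000000000000000001) mod 2 = 0+0+0+0+0+0+0+0+0+0+0+0+0+0+0+0+0+0+0+0+0+0+0+0+0+0 mod 2 = 0
Codeword = 0100101001000000110111001100100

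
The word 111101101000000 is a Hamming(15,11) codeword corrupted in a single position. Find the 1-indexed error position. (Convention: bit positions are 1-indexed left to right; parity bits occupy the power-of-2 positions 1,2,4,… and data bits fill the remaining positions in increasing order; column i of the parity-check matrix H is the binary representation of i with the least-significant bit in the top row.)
Syndrome s = H · r^T (mod 2), r = 111101101000000:
  s[0] = (101010101010101)·(111101101000000) mod 2 = 1+0+1+0+0+0+1+0+1+0+0+0+0+0+0 mod 2 = 0
  s[1] = (011001100110011)·(111101101000000) mod 2 = 0+1+1+0+0+1+1+0+0+0+0+0+0+0+0 mod 2 = 0
  s[2] = (000111100001111)·(111101101000000) mod 2 = 0+0+0+1+0+1+1+0+0+0+0+0+0+0+0 mod 2 = 1
  s[3] = (000000011111111)·(111101101000000) mod 2 = 0+0+0+0+0+0+0+0+1+0+0+0+0+0+0 mod 2 = 1
Syndrome = 0011
Column i of H is the binary representation of i, so the syndrome is the binary index of the flipped bit.
Read s = 0011 with s[0] as LSB: 0·2^0 + 0·2^1 + 1·2^2 + 1·2^3 = 12.
Error is at bit position 12.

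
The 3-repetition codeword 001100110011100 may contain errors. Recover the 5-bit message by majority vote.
Split into 3-bit blocks and majority-vote each:
  block 1 = 001: 1 ones, 2 zeros → 0
  block 2 = 100: 1 ones, 2 zeros → 0
  block 3 = 110: 2 ones, 1 zeros → 1
  block 4 = 011: 2 ones, 1 zeros → 1
  block 5 = 100: 1 ones, 2 zeros → 0
Decoded = 00110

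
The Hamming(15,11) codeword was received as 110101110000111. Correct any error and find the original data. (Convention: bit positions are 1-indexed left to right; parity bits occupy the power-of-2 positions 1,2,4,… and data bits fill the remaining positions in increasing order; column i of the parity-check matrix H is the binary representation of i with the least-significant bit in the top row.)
Syndrome s = H · r^T (mod 2), r = 110101110000111:
  s[0] = (101010101010101)·(110101110000111) mod 2 = 1+0+0+0+0+0+1+0+0+0+0+0+1+0+1 mod 2 = 0
  s[1] = (011001100110011)·(110101110000111) mod 2 = 0+1+0+0+0+1+1+0+0+0+0+0+0+1+1 mod 2 = 1
  s[2] = (000111100001111)·(110101110000111) mod 2 = 0+0+0+1+0+1+1+0+0+0+0+0+1+1+1 mod 2 = 0
  s[3] = (000000011111111)·(110101110000111) mod 2 = 0+0+0+0+0+0+0+1+0+0+0+0+1+1+1 mod 2 = 0
Syndrome = 0100
Column 2 of H equals this syndrome → error at bit 2 (1-indexed).
Flip bit 2: 110101110000111 → 100101110000111
Extract data bits at positions {3,5,6,7,9,10,11,12,13,14,15}: 00110000111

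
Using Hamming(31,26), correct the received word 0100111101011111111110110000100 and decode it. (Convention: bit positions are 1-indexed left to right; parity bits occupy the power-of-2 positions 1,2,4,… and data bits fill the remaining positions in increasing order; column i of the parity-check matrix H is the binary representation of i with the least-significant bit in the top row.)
Syndrome s = H · r^T (mod 2), r = 0100111101011111111110110000100:
  s[0] = (1010101010101010101010101010101)·(0100111101011111111110110000100) mod 2 = 0+0+0+0+1+0+1+0+0+0+0+0+1+0+1+0+1+0+1+0+1+0+1+0+0+0+0+0+1+0+0 mod 2 = 1
  s[1] = (0110011001100110011001100110011)·(0100111101011111111110110000100) mod 2 = 0+1+0+0+0+1+1+0+0+1+0+0+0+1+1+0+0+1+1+0+0+0+1+0+0+0+0+0+0+0+0 mod 2 = 1
  s[2] = (0001111000011110000111100001111)·(0100111101011111111110110000100) mod 2 = 0+0+0+0+1+1+1+0+0+0+0+1+1+1+1+0+0+0+0+1+1+0+1+0+0+0+0+0+1+0+0 mod 2 = 1
  s[3] = (0000000111111110000000011111111)·(0100111101011111111110110000100) mod 2 = 0+0+0+0+0+0+0+1+0+1+0+1+1+1+1+0+0+0+0+0+0+0+0+1+0+0+0+0+1+0+0 mod 2 = 0
  s[4] = (0000000000000001111111111111111)·(0100111101011111111110110000100) mod 2 = 0+0+0+0+0+0+0+0+0+0+0+0+0+0+0+1+1+1+1+1+1+0+1+1+0+0+0+0+1+0+0 mod 2 = 1
Syndrome = 11101
Column 23 of H equals this syndrome → error at bit 23 (1-indexed).
Flip bit 23: 0100111101011111111110110000100 → 0100111101011111111110010000100
Extract data bits at positions {3,5,6,7,9,10,11,12,13,14,15,17,18,19,20,21,22,23,24,25,26,27,28,29,30,31}: 01110101111111110010000100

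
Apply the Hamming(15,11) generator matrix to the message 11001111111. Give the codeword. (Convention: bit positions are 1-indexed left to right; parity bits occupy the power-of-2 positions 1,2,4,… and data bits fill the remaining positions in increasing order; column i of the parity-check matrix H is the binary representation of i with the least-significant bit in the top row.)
Codeword c = d · G (mod 2), d = 11001111111:
  c[0] = d·G[:,0] = (11001111111)·(11011010101) mod 2 = 1+1+0+0+1+0+1+0+1+0+1 mod 2 = 0
  c[1] = d·G[:,1] = (11001111111)·(10110110011) mod 2 = 1+0+0+0+0+1+1+0+0+1+1 mod 2 = 1
  c[2] = d·G[:,2] = (11001111111)·(10000000000) mod 2 = 1+0+0+0+0+0+0+0+0+0+0 mod 2 = 1
  c[3] = d·G[:,3] = (11001111111)·(01110001111) mod 2 = 0+1+0+0+0+0+0+1+1+1+1 mod 2 = 1
  c[4] = d·G[:,4] = (11001111111)·(01000000000) mod 2 = 0+1+0+0+0+0+0+0+0+0+0 mod 2 = 1
  c[5] = d·G[:,5] = (11001111111)·(00100000000) mod 2 = 0+0+0+0+0+0+0+0+0+0+0 mod 2 = 0
  c[6] = d·G[:,6] = (11001111111)·(00010000000) mod 2 = 0+0+0+0+0+0+0+0+0+0+0 mod 2 = 0
  c[7] = d·G[:,7] = (11001111111)·(00001111111) mod 2 = 0+0+0+0+1+1+1+1+1+1+1 mod 2 = 1
  c[8] = d·G[:,8] = (11001111111)·(00001000000) mod 2 = 0+0+0+0+1+0+0+0+0+0+0 mod 2 = 1
  c[9] = d·G[:,9] = (11001111111)·(00000100000) mod 2 = 0+0+0+0+0+1+0+0+0+0+0 mod 2 = 1
  c[10] = d·G[:,10] = (11001111111)·(00000010000) mod 2 = 0+0+0+0+0+0+1+0+0+0+0 mod 2 = 1
  c[11] = d·G[:,11] = (11001111111)·(00000001000) mod 2 = 0+0+0+0+0+0+0+1+0+0+0 mod 2 = 1
  c[12] = d·G[:,12] = (11001111111)·(00000000100) mod 2 = 0+0+0+0+0+0+0+0+1+0+0 mod 2 = 1
  c[13] = d·G[:,13] = (11001111111)·(00000000010) mod 2 = 0+0+0+0+0+0+0+0+0+1+0 mod 2 = 1
  c[14] = d·G[:,14] = (11001111111)·(00000000001) mod 2 = 0+0+0+0+0+0+0+0+0+0+1 mod 2 = 1
Codeword = 011110011111111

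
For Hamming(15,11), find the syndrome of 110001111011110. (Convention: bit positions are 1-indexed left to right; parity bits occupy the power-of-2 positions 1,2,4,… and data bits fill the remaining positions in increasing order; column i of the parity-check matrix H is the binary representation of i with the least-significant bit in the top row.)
Syndrome s = H · r^T (mod 2), r = 110001111011110:
  s[0] = (101010101010101)·(110001111011110) mod 2 = 1+0+0+0+0+0+1+0+1+0+1+0+1+0+0 mod 2 = 1
  s[1] = (011001100110011)·(110001111011110) mod 2 = 0+1+0+0+0+1+1+0+0+0+1+0+0+1+0 mod 2 = 1
  s[2] = (000111100001111)·(110001111011110) mod 2 = 0+0+0+0+0+1+1+0+0+0+0+1+1+1+0 mod 2 = 1
  s[3] = (000000011111111)·(110001111011110) mod 2 = 0+0+0+0+0+0+0+1+1+0+1+1+1+1+0 mod 2 = 0
Syndrome = 1110
Non-zero syndrome: error at position 7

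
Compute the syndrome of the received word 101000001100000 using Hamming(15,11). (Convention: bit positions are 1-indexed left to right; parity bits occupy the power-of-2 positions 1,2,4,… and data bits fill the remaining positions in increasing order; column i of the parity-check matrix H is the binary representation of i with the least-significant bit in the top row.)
Syndrome s = H · r^T (mod 2), r = 101000001100000:
  s[0] = (101010101010101)·(101000001100000) mod 2 = 1+0+1+0+0+0+0+0+1+0+0+0+0+0+0 mod 2 = 1
  s[1] = (011001100110011)·(101000001100000) mod 2 = 0+0+1+0+0+0+0+0+0+1+0+0+0+0+0 mod 2 = 0
  s[2] = (000111100001111)·(101000001100000) mod 2 = 0+0+0+0+0+0+0+0+0+0+0+0+0+0+0 mod 2 = 0
  s[3] = (000000011111111)·(101000001100000) mod 2 = 0+0+0+0+0+0+0+0+1+1+0+0+0+0+0 mod 2 = 0
Syndrome = 1000
Non-zero syndrome: error at position 1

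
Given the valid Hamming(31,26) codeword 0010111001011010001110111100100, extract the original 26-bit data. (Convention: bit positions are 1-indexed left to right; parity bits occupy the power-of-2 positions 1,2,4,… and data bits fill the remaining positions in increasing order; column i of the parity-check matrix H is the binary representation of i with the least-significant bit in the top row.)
Parity bits occupy power-of-2 positions; data bits are at positions {3,5,6,7,9,10,11,12,13,14,15,17,18,19,20,21,22,23,24,25,26,27,28,29,30,31} (1-indexed).
Extract: c[3]=1 c[5]=1 c[6]=1 c[7]=1 c[9]=0 c[10]=1 c[11]=0 c[12]=1 c[13]=1 c[14]=0 c[15]=1 c[17]=0 c[18]=0 c[19]=1 c[20]=1 c[21]=1 c[22]=0 c[23]=1 c[24]=1 c[25]=1 c[26]=1 c[27]=0 c[28]=0 c[29]=1 c[30]=0 c[31]=0
Data = 11110101101001110111100100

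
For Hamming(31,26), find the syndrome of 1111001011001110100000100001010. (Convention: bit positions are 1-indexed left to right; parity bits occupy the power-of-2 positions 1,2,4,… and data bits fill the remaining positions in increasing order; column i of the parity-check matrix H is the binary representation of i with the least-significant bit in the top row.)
Syndrome s = H · r^T (mod 2), r = 1111001011001110100000100001010:
  s[0] = (1010101010101010101010101010101)·(1111001011001110100000100001010) mod 2 = 1+0+1+0+0+0+1+0+1+0+0+0+1+0+1+0+1+0+0+0+0+0+1+0+0+0+0+0+0+0+0 mod 2 = 0
  s[1] = (0110011001100110011001100110011)·(1111001011001110100000100001010) mod 2 = 0+1+1+0+0+0+1+0+0+1+0+0+0+1+1+0+0+0+0+0+0+0+1+0+0+0+0+0+0+1+0 mod 2 = 0
  s[2] = (0001111000011110000111100001111)·(1111001011001110100000100001010) mod 2 = 0+0+0+1+0+0+1+0+0+0+0+0+1+1+1+0+0+0+0+0+0+0+1+0+0+0+0+1+0+1+0 mod 2 = 0
  s[3] = (0000000111111110000000011111111)·(1111001011001110100000100001010) mod 2 = 0+0+0+0+0+0+0+0+1+1+0+0+1+1+1+0+0+0+0+0+0+0+0+0+0+0+0+1+0+1+0 mod 2 = 1
  s[4] = (0000000000000001111111111111111)·(1111001011001110100000100001010) mod 2 = 0+0+0+0+0+0+0+0+0+0+0+0+0+0+0+0+1+0+0+0+0+0+1+0+0+0+0+1+0+1+0 mod 2 = 0
Syndrome = 00010
Non-zero syndrome: error at position 8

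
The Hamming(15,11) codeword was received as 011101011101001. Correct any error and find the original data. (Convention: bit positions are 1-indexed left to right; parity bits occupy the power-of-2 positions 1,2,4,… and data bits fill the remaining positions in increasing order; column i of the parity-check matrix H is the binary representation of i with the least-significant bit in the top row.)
Syndrome s = H · r^T (mod 2), r = 011101011101001:
  s[0] = (101010101010101)·(011101011101001) mod 2 = 0+0+1+0+0+0+0+0+1+0+0+0+0+0+1 mod 2 = 1
  s[1] = (011001100110011)·(011101011101001) mod 2 = 0+1+1+0+0+1+0+0+0+1+0+0+0+0+1 mod 2 = 1
  s[2] = (000111100001111)·(011101011101001) mod 2 = 0+0+0+1+0+1+0+0+0+0+0+1+0+0+1 mod 2 = 0
  s[3] = (000000011111111)·(011101011101001) mod 2 = 0+0+0+0+0+0+0+1+1+1+0+1+0+0+1 mod 2 = 1
Syndrome = 1101
Column 11 of H equals this syndrome → error at bit 11 (1-indexed).
Flip bit 11: 011101011101001 → 011101011111001
Extract data bits at positions {3,5,6,7,9,10,11,12,13,14,15}: 10101111001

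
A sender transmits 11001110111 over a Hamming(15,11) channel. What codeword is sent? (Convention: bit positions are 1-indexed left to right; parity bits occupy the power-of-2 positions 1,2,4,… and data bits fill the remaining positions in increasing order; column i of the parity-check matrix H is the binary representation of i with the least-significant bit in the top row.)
Codeword c = d · G (mod 2), d = 11001110111:
  c[0] = d·G[:,0] = (11001110111)·(11011010101) mod 2 = 1+1+0+0+1+0+1+0+1+0+1 mod 2 = 0
  c[1] = d·G[:,1] = (11001110111)·(10110110011) mod 2 = 1+0+0+0+0+1+1+0+0+1+1 mod 2 = 1
  c[2] = d·G[:,2] = (11001110111)·(10000000000) mod 2 = 1+0+0+0+0+0+0+0+0+0+0 mod 2 = 1
  c[3] = d·G[:,3] = (11001110111)·(01110001111) mod 2 = 0+1+0+0+0+0+0+0+1+1+1 mod 2 = 0
  c[4] = d·G[:,4] = (11001110111)·(01000000000) mod 2 = 0+1+0+0+0+0+0+0+0+0+0 mod 2 = 1
  c[5] = d·G[:,5] = (11001110111)·(00100000000) mod 2 = 0+0+0+0+0+0+0+0+0+0+0 mod 2 = 0
  c[6] = d·G[:,6] = (11001110111)·(00010000000) mod 2 = 0+0+0+0+0+0+0+0+0+0+0 mod 2 = 0
  c[7] = d·G[:,7] = (11001110111)·(00001111111) mod 2 = 0+0+0+0+1+1+1+0+1+1+1 mod 2 = 0
  c[8] = d·G[:,8] = (11001110111)·(00001000000) mod 2 = 0+0+0+0+1+0+0+0+0+0+0 mod 2 = 1
  c[9] = d·G[:,9] = (11001110111)·(00000100000) mod 2 = 0+0+0+0+0+1+0+0+0+0+0 mod 2 = 1
  c[10] = d·G[:,10] = (11001110111)·(00000010000) mod 2 = 0+0+0+0+0+0+1+0+0+0+0 mod 2 = 1
  c[11] = d·G[:,11] = (11001110111)·(00000001000) mod 2 = 0+0+0+0+0+0+0+0+0+0+0 mod 2 = 0
  c[12] = d·G[:,12] = (11001110111)·(00000000100) mod 2 = 0+0+0+0+0+0+0+0+1+0+0 mod 2 = 1
  c[13] = d·G[:,13] = (11001110111)·(00000000010) mod 2 = 0+0+0+0+0+0+0+0+0+1+0 mod 2 = 1
  c[14] = d·G[:,14] = (11001110111)·(00000000001) mod 2 = 0+0+0+0+0+0+0+0+0+0+1 mod 2 = 1
Codeword = 011010001110111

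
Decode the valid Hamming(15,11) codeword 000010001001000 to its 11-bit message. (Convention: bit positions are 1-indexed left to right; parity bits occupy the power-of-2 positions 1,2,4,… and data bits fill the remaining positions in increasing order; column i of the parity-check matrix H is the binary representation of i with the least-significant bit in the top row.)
Parity bits occupy power-of-2 positions; data bits are at positions {3,5,6,7,9,10,11,12,13,14,15} (1-indexed).
Extract: c[3]=0 c[5]=1 c[6]=0 c[7]=0 c[9]=1 c[10]=0 c[11]=0 c[12]=1 c[13]=0 c[14]=0 c[15]=0
Data = 01001001000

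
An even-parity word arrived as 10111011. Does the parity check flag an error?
Sum of received bits: 1+0+1+1+1+0+1+1 = 6; 6 mod 2 = 0. Result is 0 → no error detected.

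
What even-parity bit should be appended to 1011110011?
Sum of data bits: 1+0+1+1+1+1+0+0+1+1 = 7.
7 mod 2 = 1, so parity bit = 1.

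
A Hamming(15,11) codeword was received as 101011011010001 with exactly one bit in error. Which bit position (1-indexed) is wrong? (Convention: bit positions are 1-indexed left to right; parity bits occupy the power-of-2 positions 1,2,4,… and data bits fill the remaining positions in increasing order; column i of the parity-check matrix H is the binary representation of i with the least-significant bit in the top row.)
Syndrome s = H · r^T (mod 2), r = 101011011010001:
  s[0] = (101010101010101)·(101011011010001) mod 2 = 1+0+1+0+1+0+0+0+1+0+1+0+0+0+1 mod 2 = 0
  s[1] = (011001100110011)·(101011011010001) mod 2 = 0+0+1+0+0+1+0+0+0+0+1+0+0+0+1 mod 2 = 0
  s[2] = (000111100001111)·(101011011010001) mod 2 = 0+0+0+0+1+1+0+0+0+0+0+0+0+0+1 mod 2 = 1
  s[3] = (000000011111111)·(101011011010001) mod 2 = 0+0+0+0+0+0+0+1+1+0+1+0+0+0+1 mod 2 = 0
Syndrome = 0010
Column i of H is the binary representation of i, so the syndrome is the binary index of the flipped bit.
Read s = 0010 with s[0] as LSB: 0·2^0 + 0·2^1 + 1·2^2 + 0·2^3 = 4.
Error is at bit position 4.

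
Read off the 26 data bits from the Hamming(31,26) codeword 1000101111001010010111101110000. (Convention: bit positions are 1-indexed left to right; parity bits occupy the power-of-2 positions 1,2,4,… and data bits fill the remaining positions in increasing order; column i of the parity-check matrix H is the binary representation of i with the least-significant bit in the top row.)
Parity bits occupy power-of-2 positions; data bits are at positions {3,5,6,7,9,10,11,12,13,14,15,17,18,19,20,21,22,23,24,25,26,27,28,29,30,31} (1-indexed).
Extract: c[3]=0 c[5]=1 c[6]=0 c[7]=1 c[9]=1 c[10]=1 c[11]=0 c[12]=0 c[13]=1 c[14]=0 c[15]=1 c[17]=0 c[18]=1 c[19]=0 c[20]=1 c[21]=1 c[22]=1 c[23]=1 c[24]=0 c[25]=1 c[26]=1 c[27]=1 c[28]=0 c[29]=0 c[30]=0 c[31]=0
Data = 01011100101010111101110000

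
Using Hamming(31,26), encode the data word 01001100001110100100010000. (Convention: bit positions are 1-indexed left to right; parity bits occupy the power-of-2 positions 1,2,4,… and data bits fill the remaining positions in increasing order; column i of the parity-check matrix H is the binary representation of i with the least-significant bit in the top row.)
Codeword c = d · G (mod 2), d = 01001100001110100100010000:
  c[0] = d·G[:,0] = (01001100001110100100010000)·(11011010101101010101010101) mod 2 = 0+1+0+0+1+0+0+0+0+0+1+1+0+0+0+0+0+1+0+0+0+1+0+0+0+0 mod 2 = 0
  c[1] = d·G[:,1] = (01001100001110100100010000)·(10110110011011001100110011) mod 2 = 0+0+0+0+0+1+0+0+0+0+1+0+1+0+0+0+0+1+0+0+0+1+0+0+0+0 mod 2 = 1
  c[2] = d·G[:,2] = (01001100001110100100010000)·(10000000000000000000000000) mod 2 = 0+0+0+0+0+0+0+0+0+0+0+0+0+0+0+0+0+0+0+0+0+0+0+0+0+0 mod 2 = 0
  c[3] = d·G[:,3] = (01001100001110100100010000)·(01110001111000111100001111) mod 2 = 0+1+0+0+0+0+0+0+0+0+1+0+0+0+1+0+0+1+0+0+0+0+0+0+0+0 mod 2 = 0
  c[4] = d·G[:,4] = (01001100001110100100010000)·(01000000000000000000000000) mod 2 = 0+1+0+0+0+0+0+0+0+0+0+0+0+0+0+0+0+0+0+0+0+0+0+0+0+0 mod 2 = 1
  c[5] = d·G[:,5] = (01001100001110100100010000)·(00100000000000000000000000) mod 2 = 0+0+0+0+0+0+0+0+0+0+0+0+0+0+0+0+0+0+0+0+0+0+0+0+0+0 mod 2 = 0
  c[6] = d·G[:,6] = (01001100001110100100010000)·(00010000000000000000000000) mod 2 = 0+0+0+0+0+0+0+0+0+0+0+0+0+0+0+0+0+0+0+0+0+0+0+0+0+0 mod 2 = 0
  c[7] = d·G[:,7] = (01001100001110100100010000)·(00001111111000000011111111) mod 2 = 0+0+0+0+1+1+0+0+0+0+1+0+0+0+0+0+0+0+0+0+0+1+0+0+0+0 mod 2 = 0
  c[8] = d·G[:,8] = (01001100001110100100010000)·(00001000000000000000000000) mod 2 = 0+0+0+0+1+0+0+0+0+0+0+0+0+0+0+0+0+0+0+0+0+0+0+0+0+0 mod 2 = 1
  c[9] = d·G[:,9] = (01001100001110100100010000)·(00000100000000000000000000) mod 2 = 0+0+0+0+0+1+0+0+0+0+0+0+0+0+0+0+0+0+0+0+0+0+0+0+0+0 mod 2 = 1
  c[10] = d·G[:,10] = (01001100001110100100010000)·(00000010000000000000000000) mod 2 = 0+0+0+0+0+0+0+0+0+0+0+0+0+0+0+0+0+0+0+0+0+0+0+0+0+0 mod 2 = 0
  c[11] = d·G[:,11] = (01001100001110100100010000)·(00000001000000000000000000) mod 2 = 0+0+0+0+0+0+0+0+0+0+0+0+0+0+0+0+0+0+0+0+0+0+0+0+0+0 mod 2 = 0
  c[12] = d·G[:,12] = (01001100001110100100010000)·(00000000100000000000000000) mod 2 = 0+0+0+0+0+0+0+0+0+0+0+0+0+0+0+0+0+0+0+0+0+0+0+0+0+0 mod 2 = 0
  c[13] = d·G[:,13] = (01001100001110100100010000)·(00000000010000000000000000) mod 2 = 0+0+0+0+0+0+0+0+0+0+0+0+0+0+0+0+0+0+0+0+0+0+0+0+0+0 mod 2 = 0
  c[14] = d·G[:,14] = (01001100001110100100010000)·(00000000001000000000000000) mod 2 = 0+0+0+0+0+0+0+0+0+0+1+0+0+0+0+0+0+0+0+0+0+0+0+0+0+0 mod 2 = 1
  c[15] = d·G[:,15] = (01001100001110100100010000)·(00000000000111111111111111) mod 2 = 0+0+0+0+0+0+0+0+0+0+0+1+1+0+1+0+0+1+0+0+0+1+0+0+0+0 mod 2 = 1
  c[16] = d·G[:,16] = (01001100001110100100010000)·(00000000000100000000000000) mod 2 = 0+0+0+0+0+0+0+0+0+0+0+1+0+0+0+0+0+0+0+0+0+0+0+0+0+0 mod 2 = 1
  c[17] = d·G[:,17] = (01001100001110100100010000)·(00000000000010000000000000) mod 2 = 0+0+0+0+0+0+0+0+0+0+0+0+1+0+0+0+0+0+0+0+0+0+0+0+0+0 mod 2 = 1
  c[18] = d·G[:,18] = (01001100001110100100010000)·(00000000000001000000000000) mod 2 = 0+0+0+0+0+0+0+0+0+0+0+0+0+0+0+0+0+0+0+0+0+0+0+0+0+0 mod 2 = 0
  c[19] = d·G[:,19] = (01001100001110100100010000)·(00000000000000100000000000) mod 2 = 0+0+0+0+0+0+0+0+0+0+0+0+0+0+1+0+0+0+0+0+0+0+0+0+0+0 mod 2 = 1
  c[20] = d·G[:,20] = (01001100001110100100010000)·(00000000000000010000000000) mod 2 = 0+0+0+0+0+0+0+0+0+0+0+0+0+0+0+0+0+0+0+0+0+0+0+0+0+0 mod 2 = 0
  c[21] = d·G[:,21] = (01001100001110100100010000)·(00000000000000001000000000) mod 2 = 0+0+0+0+0+0+0+0+0+0+0+0+0+0+0+0+0+0+0+0+0+0+0+0+0+0 mod 2 = 0
  c[22] = d·G[:,22] = (01001100001110100100010000)·(00000000000000000100000000) mod 2 = 0+0+0+0+0+0+0+0+0+0+0+0+0+0+0+0+0+1+0+0+0+0+0+0+0+0 mod 2 = 1
  c[23] = d·G[:,23] = (01001100001110100100010000)·(00000000000000000010000000) mod 2 = 0+0+0+0+0+0+0+0+0+0+0+0+0+0+0+0+0+0+0+0+0+0+0+0+0+0 mod 2 = 0
  c[24] = d·G[:,24] = (01001100001110100100010000)·(00000000000000000001000000) mod 2 = 0+0+0+0+0+0+0+0+0+0+0+0+0+0+0+0+0+0+0+0+0+0+0+0+0+0 mod 2 = 0
  c[25] = d·G[:,25] = (01001100001110100100010000)·(00000000000000000000100000) mod 2 = 0+0+0+0+0+0+0+0+0+0+0+0+0+0+0+0+0+0+0+0+0+0+0+0+0+0 mod 2 = 0
  c[26] = d·G[:,26] = (01001100001110100100010000)·(00000000000000000000010000) mod 2 = 0+0+0+0+0+0+0+0+0+0+0+0+0+0+0+0+0+0+0+0+0+1+0+0+0+0 mod 2 = 1
  c[27] = d·G[:,27] = (01001100001110100100010000)·(00000000000000000000001000) mod 2 = 0+0+0+0+0+0+0+0+0+0+0+0+0+0+0+0+0+0+0+0+0+0+0+0+0+0 mod 2 = 0
  c[28] = d·G[:,28] = (01001100001110100100010000)·(00000000000000000000000100) mod 2 = 0+0+0+0+0+0+0+0+0+0+0+0+0+0+0+0+0+0+0+0+0+0+0+0+0+0 mod 2 = 0
  c[29] = d·G[:,29] = (01001100001110100100010000)·(00000000000000000000000010) mod 2 = 0+0+0+0+0+0+0+0+0+0+0+0+0+0+0+0+0+0+0+0+0+0+0+0+0+0 mod 2 = 0
  c[30] = d·G[:,30] = (01001100001110100100010000)·(00000000000000000000000001) mod 2 = 0+0+0+0+0+0+0+0+0+0+0+0+0+0+0+0+0+0+0+0+0+0+0+0+0+0 mod 2 = 0
Codeword = 0100100011000011110100100010000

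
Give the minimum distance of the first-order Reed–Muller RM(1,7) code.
d_min = 64 (RM(1,7) has length 128 and minimum distance 2^(m−1) = 64).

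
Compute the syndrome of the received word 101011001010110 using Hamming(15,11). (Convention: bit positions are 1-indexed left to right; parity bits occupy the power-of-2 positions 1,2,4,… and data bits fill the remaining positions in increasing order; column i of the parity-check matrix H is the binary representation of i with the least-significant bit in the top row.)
Syndrome s = H · r^T (mod 2), r = 101011001010110:
  s[0] = (101010101010101)·(101011001010110) mod 2 = 1+0+1+0+1+0+0+0+1+0+1+0+1+0+0 mod 2 = 0
  s[1] = (011001100110011)·(101011001010110) mod 2 = 0+0+1+0+0+1+0+0+0+0+1+0+0+1+0 mod 2 = 0
  s[2] = (000111100001111)·(101011001010110) mod 2 = 0+0+0+0+1+1+0+0+0+0+0+0+1+1+0 mod 2 = 0
  s[3] = (000000011111111)·(101011001010110) mod 2 = 0+0+0+0+0+0+0+0+1+0+1+0+1+1+0 mod 2 = 0
Syndrome = 0000
s = 0: no error detected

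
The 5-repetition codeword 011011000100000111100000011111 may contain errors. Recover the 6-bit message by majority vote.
Split into 5-bit blocks and majority-vote each:
  block 1 = 01101: 3 ones, 2 zeros → 1
  block 2 = 10001: 2 ones, 3 zeros → 0
  block 3 = 00000: 0 ones, 5 zeros → 0
  block 4 = 11110: 4 ones, 1 zeros → 1
  block 5 = 00000: 0 ones, 5 zeros → 0
  block 6 = 11111: 5 ones, 0 zeros → 1
Decoded = 100101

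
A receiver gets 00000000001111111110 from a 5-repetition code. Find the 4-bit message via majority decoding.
Split into 5-bit blocks and majority-vote each:
  block 1 = 00000: 0 ones, 5 zeros → 0
  block 2 = 00000: 0 ones, 5 zeros → 0
  block 3 = 11111: 5 ones, 0 zeros → 1
  block 4 = 11110: 4 ones, 1 zeros → 1
Decoded = 0011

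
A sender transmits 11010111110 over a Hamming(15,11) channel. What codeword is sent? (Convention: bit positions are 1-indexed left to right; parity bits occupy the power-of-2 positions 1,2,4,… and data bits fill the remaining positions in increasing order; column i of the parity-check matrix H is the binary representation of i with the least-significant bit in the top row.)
Codeword c = d · G (mod 2), d = 11010111110:
  c[0] = d·G[:,0] = (11010111110)·(11011010101) mod 2 = 1+1+0+1+0+0+1+0+1+0+0 mod 2 = 1
  c[1] = d·G[:,1] = (11010111110)·(10110110011) mod 2 = 1+0+0+1+0+1+1+0+0+1+0 mod 2 = 1
  c[2] = d·G[:,2] = (11010111110)·(10000000000) mod 2 = 1+0+0+0+0+0+0+0+0+0+0 mod 2 = 1
  c[3] = d·G[:,3] = (11010111110)·(01110001111) mod 2 = 0+1+0+1+0+0+0+1+1+1+0 mod 2 = 1
  c[4] = d·G[:,4] = (11010111110)·(01000000000) mod 2 = 0+1+0+0+0+0+0+0+0+0+0 mod 2 = 1
  c[5] = d·G[:,5] = (11010111110)·(00100000000) mod 2 = 0+0+0+0+0+0+0+0+0+0+0 mod 2 = 0
  c[6] = d·G[:,6] = (11010111110)·(00010000000) mod 2 = 0+0+0+1+0+0+0+0+0+0+0 mod 2 = 1
  c[7] = d·G[:,7] = (11010111110)·(00001111111) mod 2 = 0+0+0+0+0+1+1+1+1+1+0 mod 2 = 1
  c[8] = d·G[:,8] = (11010111110)·(00001000000) mod 2 = 0+0+0+0+0+0+0+0+0+0+0 mod 2 = 0
  c[9] = d·G[:,9] = (11010111110)·(00000100000) mod 2 = 0+0+0+0+0+1+0+0+0+0+0 mod 2 = 1
  c[10] = d·G[:,10] = (11010111110)·(00000010000) mod 2 = 0+0+0+0+0+0+1+0+0+0+0 mod 2 = 1
  c[11] = d·G[:,11] = (11010111110)·(00000001000) mod 2 = 0+0+0+0+0+0+0+1+0+0+0 mod 2 = 1
  c[12] = d·G[:,12] = (11010111110)·(00000000100) mod 2 = 0+0+0+0+0+0+0+0+1+0+0 mod 2 = 1
  c[13] = d·G[:,13] = (11010111110)·(00000000010) mod 2 = 0+0+0+0+0+0+0+0+0+1+0 mod 2 = 1
  c[14] = d·G[:,14] = (11010111110)·(00000000001) mod 2 = 0+0+0+0+0+0+0+0+0+0+0 mod 2 = 0
Codeword = 111110110111110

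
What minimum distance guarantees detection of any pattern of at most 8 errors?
Detecting e errors requires d_min ≥ e + 1 = 8 + 1 = 9.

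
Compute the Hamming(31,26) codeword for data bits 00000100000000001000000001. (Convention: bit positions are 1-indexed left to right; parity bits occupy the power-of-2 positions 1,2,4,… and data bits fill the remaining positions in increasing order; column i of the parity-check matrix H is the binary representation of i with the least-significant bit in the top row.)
Codeword c = d · G (mod 2), d = 00000100000000001000000001:
  c[0] = d·G[:,0] = (00000100000000001000000001)·(11011010101101010101010101) mod 2 = 0+0+0+0+0+0+0+0+0+0+0+0+0+0+0+0+0+0+0+0+0+0+0+0+0+1 mod 2 = 1
  c[1] = d·G[:,1] = (00000100000000001000000001)·(10110110011011001100110011) mod 2 = 0+0+0+0+0+1+0+0+0+0+0+0+0+0+0+0+1+0+0+0+0+0+0+0+0+1 mod 2 = 1
  c[2] = d·G[:,2] = (00000100000000001000000001)·(10000000000000000000000000) mod 2 = 0+0+0+0+0+0+0+0+0+0+0+0+0+0+0+0+0+0+0+0+0+0+0+0+0+0 mod 2 = 0
  c[3] = d·G[:,3] = (00000100000000001000000001)·(01110001111000111100001111) mod 2 = 0+0+0+0+0+0+0+0+0+0+0+0+0+0+0+0+1+0+0+0+0+0+0+0+0+1 mod 2 = 0
  c[4] = d·G[:,4] = (00000100000000001000000001)·(01000000000000000000000000) mod 2 = 0+0+0+0+0+0+0+0+0+0+0+0+0+0+0+0+0+0+0+0+0+0+0+0+0+0 mod 2 = 0
  c[5] = d·G[:,5] = (00000100000000001000000001)·(00100000000000000000000000) mod 2 = 0+0+0+0+0+0+0+0+0+0+0+0+0+0+0+0+0+0+0+0+0+0+0+0+0+0 mod 2 = 0
  c[6] = d·G[:,6] = (00000100000000001000000001)·(00010000000000000000000000) mod 2 = 0+0+0+0+0+0+0+0+0+0+0+0+0+0+0+0+0+0+0+0+0+0+0+0+0+0 mod 2 = 0
  c[7] = d·G[:,7] = (00000100000000001000000001)·(00001111111000000011111111) mod 2 = 0+0+0+0+0+1+0+0+0+0+0+0+0+0+0+0+0+0+0+0+0+0+0+0+0+1 mod 2 = 0
  c[8] = d·G[:,8] = (00000100000000001000000001)·(00001000000000000000000000) mod 2 = 0+0+0+0+0+0+0+0+0+0+0+0+0+0+0+0+0+0+0+0+0+0+0+0+0+0 mod 2 = 0
  c[9] = d·G[:,9] = (00000100000000001000000001)·(00000100000000000000000000) mod 2 = 0+0+0+0+0+1+0+0+0+0+0+0+0+0+0+0+0+0+0+0+0+0+0+0+0+0 mod 2 = 1
  c[10] = d·G[:,10] = (00000100000000001000000001)·(00000010000000000000000000) mod 2 = 0+0+0+0+0+0+0+0+0+0+0+0+0+0+0+0+0+0+0+0+0+0+0+0+0+0 mod 2 = 0
  c[11] = d·G[:,11] = (00000100000000001000000001)·(00000001000000000000000000) mod 2 = 0+0+0+0+0+0+0+0+0+0+0+0+0+0+0+0+0+0+0+0+0+0+0+0+0+0 mod 2 = 0
  c[12] = d·G[:,12] = (00000100000000001000000001)·(00000000100000000000000000) mod 2 = 0+0+0+0+0+0+0+0+0+0+0+0+0+0+0+0+0+0+0+0+0+0+0+0+0+0 mod 2 = 0
  c[13] = d·G[:,13] = (00000100000000001000000001)·(00000000010000000000000000) mod 2 = 0+0+0+0+0+0+0+0+0+0+0+0+0+0+0+0+0+0+0+0+0+0+0+0+0+0 mod 2 = 0
  c[14] = d·G[:,14] = (00000100000000001000000001)·(00000000001000000000000000) mod 2 = 0+0+0+0+0+0+0+0+0+0+0+0+0+0+0+0+0+0+0+0+0+0+0+0+0+0 mod 2 = 0
  c[15] = d·G[:,15] = (00000100000000001000000001)·(00000000000111111111111111) mod 2 = 0+0+0+0+0+0+0+0+0+0+0+0+0+0+0+0+1+0+0+0+0+0+0+0+0+1 mod 2 = 0
  c[16] = d·G[:,16] = (00000100000000001000000001)·(00000000000100000000000000) mod 2 = 0+0+0+0+0+0+0+0+0+0+0+0+0+0+0+0+0+0+0+0+0+0+0+0+0+0 mod 2 = 0
  c[17] = d·G[:,17] = (00000100000000001000000001)·(00000000000010000000000000) mod 2 = 0+0+0+0+0+0+0+0+0+0+0+0+0+0+0+0+0+0+0+0+0+0+0+0+0+0 mod 2 = 0
  c[18] = d·G[:,18] = (00000100000000001000000001)·(00000000000001000000000000) mod 2 = 0+0+0+0+0+0+0+0+0+0+0+0+0+0+0+0+0+0+0+0+0+0+0+0+0+0 mod 2 = 0
  c[19] = d·G[:,19] = (00000100000000001000000001)·(00000000000000100000000000) mod 2 = 0+0+0+0+0+0+0+0+0+0+0+0+0+0+0+0+0+0+0+0+0+0+0+0+0+0 mod 2 = 0
  c[20] = d·G[:,20] = (00000100000000001000000001)·(00000000000000010000000000) mod 2 = 0+0+0+0+0+0+0+0+0+0+0+0+0+0+0+0+0+0+0+0+0+0+0+0+0+0 mod 2 = 0
  c[21] = d·G[:,21] = (00000100000000001000000001)·(00000000000000001000000000) mod 2 = 0+0+0+0+0+0+0+0+0+0+0+0+0+0+0+0+1+0+0+0+0+0+0+0+0+0 mod 2 = 1
  c[22] = d·G[:,22] = (00000100000000001000000001)·(00000000000000000100000000) mod 2 = 0+0+0+0+0+0+0+0+0+0+0+0+0+0+0+0+0+0+0+0+0+0+0+0+0+0 mod 2 = 0
  c[23] = d·G[:,23] = (00000100000000001000000001)·(00000000000000000010000000) mod 2 = 0+0+0+0+0+0+0+0+0+0+0+0+0+0+0+0+0+0+0+0+0+0+0+0+0+0 mod 2 = 0
  c[24] = d·G[:,24] = (00000100000000001000000001)·(00000000000000000001000000) mod 2 = 0+0+0+0+0+0+0+0+0+0+0+0+0+0+0+0+0+0+0+0+0+0+0+0+0+0 mod 2 = 0
  c[25] = d·G[:,25] = (00000100000000001000000001)·(00000000000000000000100000) mod 2 = 0+0+0+0+0+0+0+0+0+0+0+0+0+0+0+0+0+0+0+0+0+0+0+0+0+0 mod 2 = 0
  c[26] = d·G[:,26] = (00000100000000001000000001)·(00000000000000000000010000) mod 2 = 0+0+0+0+0+0+0+0+0+0+0+0+0+0+0+0+0+0+0+0+0+0+0+0+0+0 mod 2 = 0
  c[27] = d·G[:,27] = (00000100000000001000000001)·(00000000000000000000001000) mod 2 = 0+0+0+0+0+0+0+0+0+0+0+0+0+0+0+0+0+0+0+0+0+0+0+0+0+0 mod 2 = 0
  c[28] = d·G[:,28] = (00000100000000001000000001)·(00000000000000000000000100) mod 2 = 0+0+0+0+0+0+0+0+0+0+0+0+0+0+0+0+0+0+0+0+0+0+0+0+0+0 mod 2 = 0
  c[29] = d·G[:,29] = (00000100000000001000000001)·(00000000000000000000000010) mod 2 = 0+0+0+0+0+0+0+0+0+0+0+0+0+0+0+0+0+0+0+0+0+0+0+0+0+0 mod 2 = 0
  c[30] = d·G[:,30] = (00000100000000001000000001)·(00000000000000000000000001) mod 2 = 0+0+0+0+0+0+0+0+0+0+0+0+0+0+0+0+0+0+0+0+0+0+0+0+0+1 mod 2 = 1
Codeword = 1100000001000000000001000000001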